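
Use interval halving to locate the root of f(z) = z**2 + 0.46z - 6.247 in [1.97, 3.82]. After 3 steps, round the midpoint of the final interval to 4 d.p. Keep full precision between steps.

2.3169

f(1.970000) = -1.459900, f(3.820000) = 10.102600 (opposite signs)
step 1: m = 2.895000, f(m) = 3.465725 > 0 → root in [1.970000, 2.895000]
step 2: m = 2.432500, f(m) = 0.789006 > 0 → root in [1.970000, 2.432500]
step 3: m = 2.201250, f(m) = -0.388923 < 0 → root in [2.201250, 2.432500]
Midpoint of [2.201250, 2.432500] = 2.316875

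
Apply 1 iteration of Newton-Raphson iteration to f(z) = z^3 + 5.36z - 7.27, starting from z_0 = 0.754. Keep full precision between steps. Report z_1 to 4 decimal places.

1.1503

f'(z) = 3z^2 + 5.36
z_0 = 0.754000: f = -2.799899, f' = 7.065548 → z_1 = 0.754000 - (-2.799899)/(7.065548) = 1.150275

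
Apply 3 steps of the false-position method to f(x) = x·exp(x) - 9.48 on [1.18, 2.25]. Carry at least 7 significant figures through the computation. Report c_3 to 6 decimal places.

False-position update: c = (a·f(b) − b·f(a))/(f(b) − f(a)); replace the endpoint whose sign matches f(c).
f(1.180000) = -5.639838, f(2.250000) = 11.867406
step 1: c = 1.524693, f(c) = -2.475966 < 0 → new bracket [1.524693, 2.250000]
step 2: c = 1.649896, f(c) = -0.889915 < 0 → new bracket [1.649896, 2.250000]
step 3: c = 1.691758, f(c) = -0.295421 < 0 → new bracket [1.691758, 2.250000]

1.691758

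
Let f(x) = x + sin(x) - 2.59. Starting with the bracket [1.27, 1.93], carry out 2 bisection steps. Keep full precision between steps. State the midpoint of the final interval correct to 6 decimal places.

f(1.270000) = -0.364899, f(1.930000) = 0.276177 (opposite signs)
step 1: m = 1.600000, f(m) = 0.009574 > 0 → root in [1.270000, 1.600000]
step 2: m = 1.435000, f(m) = -0.164206 < 0 → root in [1.435000, 1.600000]
Midpoint of [1.435000, 1.600000] = 1.517500

1.517500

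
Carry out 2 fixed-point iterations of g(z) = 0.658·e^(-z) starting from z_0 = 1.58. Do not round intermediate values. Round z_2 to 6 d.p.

0.574600

z_1 = g(1.580000) = 0.135532
z_2 = g(0.135532) = 0.574600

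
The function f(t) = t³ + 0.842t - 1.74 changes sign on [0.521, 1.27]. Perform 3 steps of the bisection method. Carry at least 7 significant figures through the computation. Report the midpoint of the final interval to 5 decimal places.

f(0.521000) = -1.159897, f(1.270000) = 1.377723 (opposite signs)
step 1: m = 0.895500, f(m) = -0.267869 < 0 → root in [0.895500, 1.270000]
step 2: m = 1.082750, f(m) = 0.441035 > 0 → root in [0.895500, 1.082750]
step 3: m = 0.989125, f(m) = 0.060572 > 0 → root in [0.895500, 0.989125]
Midpoint of [0.895500, 0.989125] = 0.942312

0.94231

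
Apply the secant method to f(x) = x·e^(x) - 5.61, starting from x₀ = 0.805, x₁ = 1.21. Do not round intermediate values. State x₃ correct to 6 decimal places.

1.380399

f(x_0) = -3.809459, f(x_1) = -1.552284
x_2 = 1.210000 - (-1.552284)·(1.210000 - 0.805000)/(-1.552284 - (-3.809459)) = 1.488523; f(x_2) = 0.984968
x_3 = 1.488523 - (0.984968)·(1.488523 - 1.210000)/(0.984968 - (-1.552284)) = 1.380399; f(x_3) = -0.120856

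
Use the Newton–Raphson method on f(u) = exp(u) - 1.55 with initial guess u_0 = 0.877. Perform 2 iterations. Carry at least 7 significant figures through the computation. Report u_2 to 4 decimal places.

0.4417

f'(u) = exp(u)
u_0 = 0.877000: f = 0.853678, f' = 2.403678 → u_1 = 0.877000 - (0.853678)/(2.403678) = 0.521845
u_1 = 0.521845: f = 0.135134, f' = 1.685134 → u_2 = 0.521845 - (0.135134)/(1.685134) = 0.441653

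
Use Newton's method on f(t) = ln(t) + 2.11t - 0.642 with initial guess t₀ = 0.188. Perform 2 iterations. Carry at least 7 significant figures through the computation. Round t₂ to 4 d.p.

f'(t) = 1/t + 2.11
t_0 = 0.188000: f = -1.916633, f' = 7.429149 → t_1 = 0.188000 - (-1.916633)/(7.429149) = 0.445988
t_1 = 0.445988: f = -0.508427, f' = 4.352211 → t_2 = 0.445988 - (-0.508427)/(4.352211) = 0.562809

0.5628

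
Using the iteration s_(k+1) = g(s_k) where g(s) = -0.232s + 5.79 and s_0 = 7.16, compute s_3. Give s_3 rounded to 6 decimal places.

4.668953

s_1 = g(7.160000) = 4.128880
s_2 = g(4.128880) = 4.832100
s_3 = g(4.832100) = 4.668953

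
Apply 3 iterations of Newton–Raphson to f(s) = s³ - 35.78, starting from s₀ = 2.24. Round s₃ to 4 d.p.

3.2971

Newton update: s ← s − f(s)/f'(s).
f'(s) = 3s²
s_0 = 2.240000: f = -24.540576, f' = 15.052800 → s_1 = 2.240000 - (-24.540576)/(15.052800) = 3.870300
s_1 = 3.870300: f = 22.194072, f' = 44.937660 → s_2 = 3.870300 - (22.194072)/(44.937660) = 3.376414
s_2 = 3.376414: f = 2.711697, f' = 34.200514 → s_3 = 3.376414 - (2.711697)/(34.200514) = 3.297126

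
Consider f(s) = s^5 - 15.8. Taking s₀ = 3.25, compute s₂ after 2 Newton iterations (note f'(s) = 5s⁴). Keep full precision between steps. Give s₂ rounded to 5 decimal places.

2.16888

s_0 = 3.250000: f = 346.790820, f' = 557.832031 → s_1 = 3.250000 - (346.790820)/(557.832031) = 2.628324
s_1 = 2.628324: f = 109.627987, f' = 238.608311 → s_2 = 2.628324 - (109.627987)/(238.608311) = 2.168876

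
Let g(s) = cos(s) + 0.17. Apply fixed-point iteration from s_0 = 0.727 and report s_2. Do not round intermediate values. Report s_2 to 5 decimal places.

0.77807

s_1 = g(0.727000) = 0.917172
s_2 = g(0.917172) = 0.778068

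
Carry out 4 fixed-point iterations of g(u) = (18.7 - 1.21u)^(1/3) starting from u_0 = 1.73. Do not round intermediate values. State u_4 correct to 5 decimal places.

2.50249

u_1 = g(1.730000) = 2.551298
u_2 = g(2.551298) = 2.499356
u_3 = g(2.499356) = 2.502705
u_4 = g(2.502705) = 2.502490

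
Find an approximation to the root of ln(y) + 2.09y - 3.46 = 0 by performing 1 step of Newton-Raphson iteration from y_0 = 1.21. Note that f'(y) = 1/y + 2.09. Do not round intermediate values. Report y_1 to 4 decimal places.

Newton update: y ← y − f(y)/f'(y).
y_0 = 1.210000: f = -0.740480, f' = 2.916446 → y_1 = 1.210000 - (-0.740480)/(2.916446) = 1.463898

1.4639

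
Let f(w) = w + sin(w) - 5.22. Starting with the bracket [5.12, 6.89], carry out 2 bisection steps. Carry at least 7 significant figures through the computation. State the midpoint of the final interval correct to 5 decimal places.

5.78375

f(5.120000) = -1.018070, f(6.890000) = 2.240254 (opposite signs)
step 1: m = 6.005000, f(m) = 0.510389 > 0 → root in [5.120000, 6.005000]
step 2: m = 5.562500, f(m) = -0.317400 < 0 → root in [5.562500, 6.005000]
Midpoint of [5.562500, 6.005000] = 5.783750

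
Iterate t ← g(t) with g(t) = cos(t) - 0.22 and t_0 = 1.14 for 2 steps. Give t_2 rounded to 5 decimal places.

t_1 = g(1.140000) = 0.197595
t_2 = g(0.197595) = 0.760542

0.76054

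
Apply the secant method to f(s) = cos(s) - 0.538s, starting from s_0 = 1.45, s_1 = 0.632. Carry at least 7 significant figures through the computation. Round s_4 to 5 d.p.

1.00165

f(s_0) = -0.659597, f(s_1) = 0.466832
s_2 = 0.632000 - (0.466832)·(0.632000 - 1.450000)/(0.466832 - (-0.659597)) = 0.971008; f(s_2) = 0.042066
s_3 = 0.971008 - (0.042066)·(0.971008 - 0.632000)/(0.042066 - (0.466832)) = 1.004581; f(s_3) = -0.004022
s_4 = 1.004581 - (-0.004022)·(1.004581 - 0.971008)/(-0.004022 - (0.042066)) = 1.001651; f(s_4) = 0.000025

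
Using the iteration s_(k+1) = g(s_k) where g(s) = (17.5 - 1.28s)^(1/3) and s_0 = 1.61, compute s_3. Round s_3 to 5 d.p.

2.43244

s_1 = g(1.610000) = 2.490051
s_2 = g(2.490051) = 2.427956
s_3 = g(2.427956) = 2.432442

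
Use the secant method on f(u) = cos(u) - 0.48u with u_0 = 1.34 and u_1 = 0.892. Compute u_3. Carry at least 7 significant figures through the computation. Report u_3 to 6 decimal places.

Secant update: u_(k+1) = u_k − f(u_k)·(u_k − u_(k-1))/(f(u_k) − f(u_(k-1))).
f(u_0) = -0.414447, f(u_1) = 0.199697
u_2 = 0.892000 - (0.199697)·(0.892000 - 1.340000)/(0.199697 - (-0.414447)) = 1.037673; f(u_2) = 0.010143
u_3 = 1.037673 - (0.010143)·(1.037673 - 0.892000)/(0.010143 - (0.199697)) = 1.045468; f(u_3) = -0.000327

1.045468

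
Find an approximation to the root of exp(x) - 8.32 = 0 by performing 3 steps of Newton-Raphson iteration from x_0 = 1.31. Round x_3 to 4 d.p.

f'(x) = exp(x)
x_0 = 1.310000: f = -4.613826, f' = 3.706174 → x_1 = 1.310000 - (-4.613826)/(3.706174) = 2.554903
x_1 = 2.554903: f = 4.550050, f' = 12.870050 → x_2 = 2.554903 - (4.550050)/(12.870050) = 2.201365
x_2 = 2.201365: f = 0.717341, f' = 9.037341 → x_3 = 2.201365 - (0.717341)/(9.037341) = 2.121990

2.1220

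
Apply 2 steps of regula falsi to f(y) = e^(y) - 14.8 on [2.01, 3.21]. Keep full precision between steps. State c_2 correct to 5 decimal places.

2.65210

f(2.010000) = -7.336683, f(3.210000) = 9.979086
step 1: c = 2.518439, f(c) = -2.390784 < 0 → new bracket [2.518439, 3.210000]
step 2: c = 2.652101, f(c) = -0.616198 < 0 → new bracket [2.652101, 3.210000]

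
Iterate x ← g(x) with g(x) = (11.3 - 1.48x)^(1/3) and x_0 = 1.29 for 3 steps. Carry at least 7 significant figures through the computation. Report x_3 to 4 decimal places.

x_1 = g(1.290000) = 2.109766
x_2 = g(2.109766) = 2.014687
x_3 = g(2.014687) = 2.026178

2.0262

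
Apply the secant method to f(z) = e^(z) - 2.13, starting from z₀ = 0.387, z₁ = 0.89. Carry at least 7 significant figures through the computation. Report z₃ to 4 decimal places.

f(z_0) = -0.657444, f(z_1) = 0.305130
z_2 = 0.890000 - (0.305130)·(0.890000 - 0.387000)/(0.305130 - (-0.657444)) = 0.730552; f(z_2) = -0.053773
z_3 = 0.730552 - (-0.053773)·(0.730552 - 0.890000)/(-0.053773 - (0.305130)) = 0.754442; f(z_3) = -0.003576

0.7544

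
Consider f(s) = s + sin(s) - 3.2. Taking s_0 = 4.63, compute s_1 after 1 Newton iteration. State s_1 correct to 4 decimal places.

4.1577

f'(s) = 1 + cos(s)
s_0 = 4.630000: f = 0.433392, f' = 0.917704 → s_1 = 4.630000 - (0.433392)/(0.917704) = 4.157743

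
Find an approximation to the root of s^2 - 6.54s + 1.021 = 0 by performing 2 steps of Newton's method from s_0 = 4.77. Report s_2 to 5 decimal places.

6.47389

f'(s) = 2s - 6.54
s_0 = 4.770000: f = -7.421900, f' = 3.000000 → s_1 = 4.770000 - (-7.421900)/(3.000000) = 7.243967
s_1 = 7.243967: f = 6.120511, f' = 7.947933 → s_2 = 7.243967 - (6.120511)/(7.947933) = 6.473891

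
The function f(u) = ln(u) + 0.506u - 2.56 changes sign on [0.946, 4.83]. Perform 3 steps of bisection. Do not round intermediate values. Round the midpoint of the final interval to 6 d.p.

f(0.946000) = -2.136837, f(4.830000) = 1.458826 (opposite signs)
step 1: m = 2.888000, f(m) = -0.038108 < 0 → root in [2.888000, 4.830000]
step 2: m = 3.859000, f(m) = 0.743062 > 0 → root in [2.888000, 3.859000]
step 3: m = 3.373500, f(m) = 0.362942 > 0 → root in [2.888000, 3.373500]
Midpoint of [2.888000, 3.373500] = 3.130750

3.130750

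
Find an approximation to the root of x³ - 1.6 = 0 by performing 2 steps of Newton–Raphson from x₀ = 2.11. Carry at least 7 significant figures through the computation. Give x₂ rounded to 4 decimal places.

Newton update: x ← x − f(x)/f'(x).
f'(x) = 3x²
x_0 = 2.110000: f = 7.793931, f' = 13.356300 → x_1 = 2.110000 - (7.793931)/(13.356300) = 1.526460
x_1 = 1.526460: f = 1.956776, f' = 6.990243 → x_2 = 1.526460 - (1.956776)/(6.990243) = 1.246531

1.2465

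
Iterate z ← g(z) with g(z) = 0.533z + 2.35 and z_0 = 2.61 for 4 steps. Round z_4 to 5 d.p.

4.83664

z_1 = g(2.610000) = 3.741130
z_2 = g(3.741130) = 4.344022
z_3 = g(4.344022) = 4.665364
z_4 = g(4.665364) = 4.836639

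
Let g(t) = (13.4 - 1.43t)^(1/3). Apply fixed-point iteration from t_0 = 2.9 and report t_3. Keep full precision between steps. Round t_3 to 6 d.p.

2.174275

t_1 = g(2.900000) = 2.099395
t_2 = g(2.099395) = 2.182636
t_3 = g(2.182636) = 2.174275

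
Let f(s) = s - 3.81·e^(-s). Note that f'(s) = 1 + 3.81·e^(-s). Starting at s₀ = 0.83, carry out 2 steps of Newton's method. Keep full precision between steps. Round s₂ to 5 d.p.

Newton update: s ← s − f(s)/f'(s).
s_0 = 0.830000: f = -0.831348, f' = 2.661348 → s_1 = 0.830000 - (-0.831348)/(2.661348) = 1.142378
s_1 = 1.142378: f = -0.073237, f' = 2.215616 → s_2 = 1.142378 - (-0.073237)/(2.215616) = 1.175434

1.17543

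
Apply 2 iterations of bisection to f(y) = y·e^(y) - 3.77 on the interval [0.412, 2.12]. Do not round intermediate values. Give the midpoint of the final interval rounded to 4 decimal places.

1.0525

f(0.412000) = -3.147948, f(2.120000) = 13.892011 (opposite signs)
step 1: m = 1.266000, f(m) = 0.720043 > 0 → root in [0.412000, 1.266000]
step 2: m = 0.839000, f(m) = -1.828511 < 0 → root in [0.839000, 1.266000]
Midpoint of [0.839000, 1.266000] = 1.052500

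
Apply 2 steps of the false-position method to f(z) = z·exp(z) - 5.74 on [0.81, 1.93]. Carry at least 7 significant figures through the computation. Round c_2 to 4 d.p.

f(0.810000) = -3.919195, f(1.930000) = 7.556755
step 1: c = 1.192495, f(c) = -1.810377 < 0 → new bracket [1.192495, 1.930000]
step 2: c = 1.335032, f(c) = -0.666719 < 0 → new bracket [1.335032, 1.930000]

1.3350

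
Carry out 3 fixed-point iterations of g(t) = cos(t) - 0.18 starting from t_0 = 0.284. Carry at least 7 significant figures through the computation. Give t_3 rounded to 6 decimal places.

t_1 = g(0.284000) = 0.779942
t_2 = g(0.779942) = 0.530954
t_3 = g(0.530954) = 0.682324

0.682324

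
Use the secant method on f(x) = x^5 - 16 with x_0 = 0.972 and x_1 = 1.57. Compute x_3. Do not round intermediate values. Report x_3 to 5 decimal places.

1.69134

f(x_0) = -15.132376, f(x_1) = -6.461101
x_2 = 1.570000 - (-6.461101)·(1.570000 - 0.972000)/(-6.461101 - (-15.132376)) = 2.015579; f(x_2) = 17.265887
x_3 = 2.015579 - (17.265887)·(2.015579 - 1.570000)/(17.265887 - (-6.461101)) = 1.691336; f(x_3) = -2.159586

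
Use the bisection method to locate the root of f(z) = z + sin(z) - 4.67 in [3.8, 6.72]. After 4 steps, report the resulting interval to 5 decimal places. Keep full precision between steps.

f(3.800000) = -1.481858, f(6.720000) = 2.473055 (opposite signs)
step 1: m = 5.260000, f(m) = -0.263771 < 0 → root in [5.260000, 6.720000]
step 2: m = 5.990000, f(m) = 1.030997 > 0 → root in [5.260000, 5.990000]
step 3: m = 5.625000, f(m) = 0.343318 > 0 → root in [5.260000, 5.625000]
step 4: m = 5.442500, f(m) = 0.027400 > 0 → root in [5.260000, 5.442500]

[5.26000, 5.44250]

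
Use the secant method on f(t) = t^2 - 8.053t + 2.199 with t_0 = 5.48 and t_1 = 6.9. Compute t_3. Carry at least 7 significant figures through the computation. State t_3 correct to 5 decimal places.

7.71339

f(t_0) = -11.901040, f(t_1) = -5.756700
t_2 = 6.900000 - (-5.756700)·(6.900000 - 5.480000)/(-5.756700 - (-11.901040)) = 8.230414; f(t_2) = 3.659188
t_3 = 8.230414 - (3.659188)·(8.230414 - 6.900000)/(3.659188 - (-5.756700)) = 7.713390; f(t_3) = -0.420542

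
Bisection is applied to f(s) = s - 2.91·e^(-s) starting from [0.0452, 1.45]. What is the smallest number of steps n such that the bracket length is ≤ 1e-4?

14

Initial width b − a = 1.45 − 0.0452 = 1.404800.
After n steps the width is (b−a)/2^n; need (b−a)/2^n ≤ 1e-4.
So n ≥ log₂(1.404800/1e-4) = log₂(14048.0000) ≈ 13.7781.
Hence n = 14.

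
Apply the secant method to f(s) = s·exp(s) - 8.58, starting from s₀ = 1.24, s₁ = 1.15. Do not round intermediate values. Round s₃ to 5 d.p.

f(s_0) = -4.295039, f(s_1) = -4.948078
s_2 = 1.150000 - (-4.948078)·(1.150000 - 1.240000)/(-4.948078 - (-4.295039)) = 1.831930; f(s_2) = 2.862113
s_3 = 1.831930 - (2.862113)·(1.831930 - 1.150000)/(2.862113 - (-4.948078)) = 1.582031; f(s_3) = -0.883694

1.58203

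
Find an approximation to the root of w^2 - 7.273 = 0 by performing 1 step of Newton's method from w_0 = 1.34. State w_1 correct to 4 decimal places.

f'(w) = 2w
w_0 = 1.340000: f = -5.477400, f' = 2.680000 → w_1 = 1.340000 - (-5.477400)/(2.680000) = 3.383806

3.3838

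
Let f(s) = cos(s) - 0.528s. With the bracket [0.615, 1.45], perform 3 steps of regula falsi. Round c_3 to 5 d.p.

1.00884

f(0.615000) = 0.492053, f(1.450000) = -0.645097
step 1: c = 0.976311, f(c) = 0.044591 > 0 → new bracket [0.976311, 1.450000]
step 2: c = 1.006936, f(c) = 0.002790 > 0 → new bracket [1.006936, 1.450000]
step 3: c = 1.008844, f(c) = 0.000169 > 0 → new bracket [1.008844, 1.450000]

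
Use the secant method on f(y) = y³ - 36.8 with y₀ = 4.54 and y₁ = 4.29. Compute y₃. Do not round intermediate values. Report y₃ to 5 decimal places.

Secant update: y_(k+1) = y_k − f(y_k)·(y_k − y_(k-1))/(f(y_k) − f(y_(k-1))).
f(y_0) = 56.776664, f(y_1) = 42.153589
y_2 = 4.290000 - (42.153589)·(4.290000 - 4.540000)/(42.153589 - (56.776664)) = 3.569331; f(y_2) = 8.673718
y_3 = 3.569331 - (8.673718)·(3.569331 - 4.290000)/(8.673718 - (42.153589)) = 3.382625; f(y_3) = 1.904522

3.38263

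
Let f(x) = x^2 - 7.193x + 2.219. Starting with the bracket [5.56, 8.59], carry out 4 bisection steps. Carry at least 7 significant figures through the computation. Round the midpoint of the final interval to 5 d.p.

f(5.560000) = -6.860480, f(8.590000) = 14.219230 (opposite signs)
step 1: m = 7.075000, f(m) = 1.384150 > 0 → root in [5.560000, 7.075000]
step 2: m = 6.317500, f(m) = -3.311971 < 0 → root in [6.317500, 7.075000]
step 3: m = 6.696250, f(m) = -1.107362 < 0 → root in [6.696250, 7.075000]
step 4: m = 6.885625, f(m) = 0.102531 > 0 → root in [6.696250, 6.885625]
Midpoint of [6.696250, 6.885625] = 6.790937

6.79094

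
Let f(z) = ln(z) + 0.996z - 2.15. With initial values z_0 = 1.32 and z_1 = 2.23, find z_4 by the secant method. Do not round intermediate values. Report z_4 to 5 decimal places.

1.65364

f(z_0) = -0.557648, f(z_1) = 0.873082
z_2 = 2.230000 - (0.873082)·(2.230000 - 1.320000)/(0.873082 - (-0.557648)) = 1.674686; f(z_2) = 0.033613
z_3 = 1.674686 - (0.033613)·(1.674686 - 2.230000)/(0.033613 - (0.873082)) = 1.652451; f(z_3) = -0.001899
z_4 = 1.652451 - (-0.001899)·(1.652451 - 1.674686)/(-0.001899 - (0.033613)) = 1.653640; f(z_4) = 0.000005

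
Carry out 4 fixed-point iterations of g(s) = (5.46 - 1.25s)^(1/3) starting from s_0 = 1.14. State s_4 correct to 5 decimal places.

1.52549

s_1 = g(1.140000) = 1.592018
s_2 = g(1.592018) = 1.513941
s_3 = g(1.513941) = 1.528003
s_4 = g(1.528003) = 1.525490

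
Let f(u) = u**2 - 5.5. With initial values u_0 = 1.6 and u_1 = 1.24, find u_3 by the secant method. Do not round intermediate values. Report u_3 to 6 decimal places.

2.262499

Secant update: u_(k+1) = u_k − f(u_k)·(u_k − u_(k-1))/(f(u_k) − f(u_(k-1))).
f(u_0) = -2.940000, f(u_1) = -3.962400
u_2 = 1.240000 - (-3.962400)·(1.240000 - 1.600000)/(-3.962400 - (-2.940000)) = 2.635211; f(u_2) = 1.444338
u_3 = 2.635211 - (1.444338)·(2.635211 - 1.240000)/(1.444338 - (-3.962400)) = 2.262499; f(u_3) = -0.381098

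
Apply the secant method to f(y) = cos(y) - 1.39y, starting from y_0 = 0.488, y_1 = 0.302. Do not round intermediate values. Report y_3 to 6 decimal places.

f(y_0) = 0.204952, f(y_1) = 0.534964
y_2 = 0.302000 - (0.534964)·(0.302000 - 0.488000)/(0.534964 - (0.204952)) = 0.603515; f(y_2) = -0.015539
y_3 = 0.603515 - (-0.015539)·(0.603515 - 0.302000)/(-0.015539 - (0.534964)) = 0.595004; f(y_3) = 0.001091

0.595004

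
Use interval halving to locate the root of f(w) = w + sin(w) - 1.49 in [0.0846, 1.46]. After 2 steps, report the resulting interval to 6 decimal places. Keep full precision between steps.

[0.772300, 1.116150]

f(0.084600) = -1.320901, f(1.460000) = 0.963868 (opposite signs)
step 1: m = 0.772300, f(m) = -0.019915 < 0 → root in [0.772300, 1.460000]
step 2: m = 1.116150, f(m) = 0.524566 > 0 → root in [0.772300, 1.116150]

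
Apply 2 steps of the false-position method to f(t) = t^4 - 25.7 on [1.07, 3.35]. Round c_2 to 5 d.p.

1.82645

False-position update: c = (a·f(b) − b·f(a))/(f(b) − f(a)); replace the endpoint whose sign matches f(c).
f(1.070000) = -24.389204, f(3.350000) = 100.244506
step 1: c = 1.516166, f(c) = -20.415699 < 0 → new bracket [1.516166, 3.350000]
step 2: c = 1.826451, f(c) = -14.571616 < 0 → new bracket [1.826451, 3.350000]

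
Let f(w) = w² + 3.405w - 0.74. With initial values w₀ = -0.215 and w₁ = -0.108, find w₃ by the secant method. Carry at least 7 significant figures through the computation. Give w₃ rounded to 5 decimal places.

f(w_0) = -1.425850, f(w_1) = -1.096076
w_2 = -0.108000 - (-1.096076)·(-0.108000 - -0.215000)/(-1.096076 - (-1.425850)) = 0.247638; f(w_2) = 0.164532
w_3 = 0.247638 - (0.164532)·(0.247638 - -0.108000)/(0.164532 - (-1.096076)) = 0.201221; f(w_3) = -0.014353

0.20122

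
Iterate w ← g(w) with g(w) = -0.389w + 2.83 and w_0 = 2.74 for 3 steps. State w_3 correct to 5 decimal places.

w_1 = g(2.740000) = 1.764140
w_2 = g(1.764140) = 2.143750
w_3 = g(2.143750) = 1.996081

1.99608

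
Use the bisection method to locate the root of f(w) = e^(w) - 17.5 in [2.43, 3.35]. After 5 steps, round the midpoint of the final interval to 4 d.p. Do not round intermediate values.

2.8756

f(2.430000) = -6.141118, f(3.350000) = 11.002734 (opposite signs)
step 1: m = 2.890000, f(m) = 0.493310 > 0 → root in [2.430000, 2.890000]
step 2: m = 2.660000, f(m) = -3.203711 < 0 → root in [2.660000, 2.890000]
step 3: m = 2.775000, f(m) = -1.461373 < 0 → root in [2.775000, 2.890000]
step 4: m = 2.832500, f(m) = -0.512123 < 0 → root in [2.832500, 2.890000]
step 5: m = 2.861250, f(m) = -0.016633 < 0 → root in [2.861250, 2.890000]
Midpoint of [2.861250, 2.890000] = 2.875625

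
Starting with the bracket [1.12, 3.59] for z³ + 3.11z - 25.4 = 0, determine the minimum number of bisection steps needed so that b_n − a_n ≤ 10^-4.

Initial width b − a = 3.59 − 1.12 = 2.470000.
After n steps the width is (b−a)/2^n; need (b−a)/2^n ≤ 10^-4.
So n ≥ log₂(2.470000/10^-4) = log₂(24700.0000) ≈ 14.5922.
Hence n = 15.

15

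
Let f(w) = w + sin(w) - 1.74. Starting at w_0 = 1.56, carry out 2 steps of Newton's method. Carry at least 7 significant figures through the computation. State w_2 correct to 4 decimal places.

f'(w) = 1 + cos(w)
w_0 = 1.560000: f = 0.819942, f' = 1.010796 → w_1 = 1.560000 - (0.819942)/(1.010796) = 0.748816
w_1 = 0.748816: f = -0.310412, f' = 1.732495 → w_2 = 0.748816 - (-0.310412)/(1.732495) = 0.927986

0.9280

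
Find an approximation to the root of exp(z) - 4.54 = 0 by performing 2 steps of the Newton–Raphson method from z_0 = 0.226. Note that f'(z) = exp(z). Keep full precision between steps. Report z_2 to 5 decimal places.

2.11087

z_0 = 0.226000: f = -3.286424, f' = 1.253576 → z_1 = 0.226000 - (-3.286424)/(1.253576) = 2.847640
z_1 = 2.847640: f = 12.707034, f' = 17.247034 → z_2 = 2.847640 - (12.707034)/(17.247034) = 2.110874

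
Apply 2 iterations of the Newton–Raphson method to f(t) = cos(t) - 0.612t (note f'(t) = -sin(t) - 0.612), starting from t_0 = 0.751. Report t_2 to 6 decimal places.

Newton update: t ← t − f(t)/f'(t).
t_0 = 0.751000: f = 0.271395, f' = -1.294370 → t_1 = 0.751000 - (0.271395)/(-1.294370) = 0.960673
t_1 = 0.960673: f = -0.014964, f' = -1.431578 → t_2 = 0.960673 - (-0.014964)/(-1.431578) = 0.950221

0.950221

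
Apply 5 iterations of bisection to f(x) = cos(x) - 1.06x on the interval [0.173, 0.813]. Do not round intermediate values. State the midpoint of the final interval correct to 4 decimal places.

0.7230

f(0.173000) = 0.801693, f(0.813000) = -0.174458 (opposite signs)
step 1: m = 0.493000, f(m) = 0.358337 > 0 → root in [0.493000, 0.813000]
step 2: m = 0.653000, f(m) = 0.102085 > 0 → root in [0.653000, 0.813000]
step 3: m = 0.733000, f(m) = -0.033810 < 0 → root in [0.653000, 0.733000]
step 4: m = 0.693000, f(m) = 0.034753 > 0 → root in [0.693000, 0.733000]
step 5: m = 0.713000, f(m) = 0.000623 > 0 → root in [0.713000, 0.733000]
Midpoint of [0.713000, 0.733000] = 0.723000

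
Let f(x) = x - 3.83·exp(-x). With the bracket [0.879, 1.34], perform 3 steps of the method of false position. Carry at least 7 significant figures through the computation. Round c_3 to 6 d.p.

False-position update: c = (a·f(b) − b·f(a))/(f(b) − f(a)); replace the endpoint whose sign matches f(c).
f(0.879000) = -0.711208, f(1.340000) = 0.337131
step 1: c = 1.191749, f(c) = 0.028617 > 0 → new bracket [0.879000, 1.191749]
step 2: c = 1.179651, f(c) = 0.002363 > 0 → new bracket [0.879000, 1.179651]
step 3: c = 1.178656, f(c) = 0.000195 > 0 → new bracket [0.879000, 1.178656]

1.178656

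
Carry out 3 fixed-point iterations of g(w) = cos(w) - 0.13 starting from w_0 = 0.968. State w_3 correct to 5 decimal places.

0.58369

w_1 = g(0.968000) = 0.436948
w_2 = g(0.436948) = 0.776047
w_3 = g(0.776047) = 0.583688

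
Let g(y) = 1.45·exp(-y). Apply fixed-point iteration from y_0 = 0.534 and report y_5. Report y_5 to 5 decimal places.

y_1 = g(0.534000) = 0.850070
y_2 = g(0.850070) = 0.619708
y_3 = g(0.619708) = 0.780247
y_4 = g(0.780247) = 0.664525
y_5 = g(0.664525) = 0.746051

0.74605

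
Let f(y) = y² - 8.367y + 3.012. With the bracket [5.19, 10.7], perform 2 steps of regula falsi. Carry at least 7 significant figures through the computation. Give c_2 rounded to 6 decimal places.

f(5.190000) = -13.476630, f(10.700000) = 27.975100
step 1: c = 6.981390, f(c) = -6.661482 < 0 → new bracket [6.981390, 10.700000]
step 2: c = 7.696572, f(c) = -2.147997 < 0 → new bracket [7.696572, 10.700000]

7.696572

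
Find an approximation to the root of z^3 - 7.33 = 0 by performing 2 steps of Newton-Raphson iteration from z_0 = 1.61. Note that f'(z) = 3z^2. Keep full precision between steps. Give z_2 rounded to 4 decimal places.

1.9452

z_0 = 1.610000: f = -3.156719, f' = 7.776300 → z_1 = 1.610000 - (-3.156719)/(7.776300) = 2.015941
z_1 = 2.015941: f = 0.862821, f' = 12.192054 → z_2 = 2.015941 - (0.862821)/(12.192054) = 1.945172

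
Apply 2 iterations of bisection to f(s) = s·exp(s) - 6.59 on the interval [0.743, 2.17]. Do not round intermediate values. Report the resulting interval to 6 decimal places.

f(0.743000) = -5.028041, f(2.170000) = 12.415476 (opposite signs)
step 1: m = 1.456500, f(m) = -0.340282 < 0 → root in [1.456500, 2.170000]
step 2: m = 1.813250, f(m) = 4.525837 > 0 → root in [1.456500, 1.813250]

[1.456500, 1.813250]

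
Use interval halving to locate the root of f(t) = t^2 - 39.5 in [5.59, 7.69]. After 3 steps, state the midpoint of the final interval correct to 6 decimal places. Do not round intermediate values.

f(5.590000) = -8.251900, f(7.690000) = 19.636100 (opposite signs)
step 1: m = 6.640000, f(m) = 4.589600 > 0 → root in [5.590000, 6.640000]
step 2: m = 6.115000, f(m) = -2.106775 < 0 → root in [6.115000, 6.640000]
step 3: m = 6.377500, f(m) = 1.172506 > 0 → root in [6.115000, 6.377500]
Midpoint of [6.115000, 6.377500] = 6.246250

6.246250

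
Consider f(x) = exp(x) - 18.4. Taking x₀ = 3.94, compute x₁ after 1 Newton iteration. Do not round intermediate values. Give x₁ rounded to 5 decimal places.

f'(x) = exp(x)
x_0 = 3.940000: f = 33.018601, f' = 51.418601 → x_1 = 3.940000 - (33.018601)/(51.418601) = 3.297847

3.29785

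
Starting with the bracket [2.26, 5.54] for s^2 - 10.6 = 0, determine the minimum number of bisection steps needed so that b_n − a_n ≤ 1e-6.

Initial width b − a = 5.54 − 2.26 = 3.280000.
After n steps the width is (b−a)/2^n; need (b−a)/2^n ≤ 1e-6.
So n ≥ log₂(3.280000/1e-6) = log₂(3280000.0000) ≈ 21.6453.
Hence n = 22.

22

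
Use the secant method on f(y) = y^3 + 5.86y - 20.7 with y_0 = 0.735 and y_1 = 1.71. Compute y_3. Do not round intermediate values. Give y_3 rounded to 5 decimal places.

2.03133

Secant update: y_(k+1) = y_k − f(y_k)·(y_k − y_(k-1))/(f(y_k) − f(y_(k-1))).
f(y_0) = -15.995835, f(y_1) = -5.679189
y_2 = 1.710000 - (-5.679189)·(1.710000 - 0.735000)/(-5.679189 - (-15.995835)) = 2.246726; f(y_2) = 3.806782
y_3 = 2.246726 - (3.806782)·(2.246726 - 1.710000)/(3.806782 - (-5.679189)) = 2.031334; f(y_3) = -0.414450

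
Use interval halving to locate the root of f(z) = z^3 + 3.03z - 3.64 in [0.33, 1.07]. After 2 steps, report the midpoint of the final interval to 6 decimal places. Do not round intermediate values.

0.977500

f(0.330000) = -2.604163, f(1.070000) = 0.827143 (opposite signs)
step 1: m = 0.700000, f(m) = -1.176000 < 0 → root in [0.700000, 1.070000]
step 2: m = 0.885000, f(m) = -0.265296 < 0 → root in [0.885000, 1.070000]
Midpoint of [0.885000, 1.070000] = 0.977500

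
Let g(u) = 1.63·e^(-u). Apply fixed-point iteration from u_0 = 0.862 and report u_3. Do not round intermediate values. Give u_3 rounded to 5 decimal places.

0.71870

u_1 = g(0.862000) = 0.688376
u_2 = g(0.688376) = 0.818898
u_3 = g(0.818898) = 0.718695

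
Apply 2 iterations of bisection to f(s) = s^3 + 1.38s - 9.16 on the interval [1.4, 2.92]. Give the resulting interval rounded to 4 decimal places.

f(1.400000) = -4.484000, f(2.920000) = 19.766688 (opposite signs)
step 1: m = 2.160000, f(m) = 3.898496 > 0 → root in [1.400000, 2.160000]
step 2: m = 1.780000, f(m) = -1.063848 < 0 → root in [1.780000, 2.160000]

[1.7800, 2.1600]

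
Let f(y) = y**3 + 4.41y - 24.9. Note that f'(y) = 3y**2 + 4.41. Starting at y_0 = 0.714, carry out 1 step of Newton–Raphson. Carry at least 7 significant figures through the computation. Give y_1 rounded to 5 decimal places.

4.31492

y_0 = 0.714000: f = -21.387266, f' = 5.939388 → y_1 = 0.714000 - (-21.387266)/(5.939388) = 4.314921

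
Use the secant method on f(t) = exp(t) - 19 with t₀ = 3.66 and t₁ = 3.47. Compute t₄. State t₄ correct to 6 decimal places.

2.947149

Secant update: t_(k+1) = t_k − f(t_k)·(t_k − t_(k-1))/(f(t_k) − f(t_(k-1))).
f(t_0) = 19.861343, f(t_1) = 13.136742
t_2 = 3.470000 - (13.136742)·(3.470000 - 3.660000)/(13.136742 - (19.861343)) = 3.098828; f(t_2) = 3.171958
t_3 = 3.098828 - (3.171958)·(3.098828 - 3.470000)/(3.171958 - (13.136742)) = 2.980678; f(t_3) = 0.701173
t_4 = 2.980678 - (0.701173)·(2.980678 - 3.098828)/(0.701173 - (3.171958)) = 2.947149; f(t_4) = 0.051558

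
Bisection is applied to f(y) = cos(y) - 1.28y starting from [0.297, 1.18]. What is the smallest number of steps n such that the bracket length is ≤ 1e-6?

20

Initial width b − a = 1.18 − 0.297 = 0.883000.
After n steps the width is (b−a)/2^n; need (b−a)/2^n ≤ 1e-6.
So n ≥ log₂(0.883000/1e-6) = log₂(883000.0000) ≈ 19.7521.
Hence n = 20.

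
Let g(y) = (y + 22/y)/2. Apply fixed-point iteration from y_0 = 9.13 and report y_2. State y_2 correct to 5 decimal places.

y_1 = g(9.130000) = 5.769819
y_2 = g(5.769819) = 4.791382

4.79138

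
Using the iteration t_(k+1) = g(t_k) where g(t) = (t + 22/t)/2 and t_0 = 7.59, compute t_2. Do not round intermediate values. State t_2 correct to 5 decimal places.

4.71966

t_1 = g(7.590000) = 5.244275
t_2 = g(5.244275) = 4.719663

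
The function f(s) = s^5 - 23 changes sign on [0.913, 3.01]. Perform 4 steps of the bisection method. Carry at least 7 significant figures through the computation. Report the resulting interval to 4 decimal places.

f(0.913000) = -22.365614, f(3.010000) = 224.077090 (opposite signs)
step 1: m = 1.961500, f(m) = 6.036319 > 0 → root in [0.913000, 1.961500]
step 2: m = 1.437250, f(m) = -16.867161 < 0 → root in [1.437250, 1.961500]
step 3: m = 1.699375, f(m) = -8.827511 < 0 → root in [1.699375, 1.961500]
step 4: m = 1.830437, f(m) = -2.451765 < 0 → root in [1.830437, 1.961500]

[1.8304, 1.9615]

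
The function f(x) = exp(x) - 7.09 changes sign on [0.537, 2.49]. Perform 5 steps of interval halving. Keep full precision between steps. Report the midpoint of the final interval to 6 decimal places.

f(0.537000) = -5.379133, f(2.490000) = 4.971276 (opposite signs)
step 1: m = 1.513500, f(m) = -2.547398 < 0 → root in [1.513500, 2.490000]
step 2: m = 2.001750, f(m) = 0.311998 > 0 → root in [1.513500, 2.001750]
step 3: m = 1.757625, f(m) = -1.291351 < 0 → root in [1.757625, 2.001750]
step 4: m = 1.879688, f(m) = -0.538543 < 0 → root in [1.879688, 2.001750]
step 5: m = 1.940719, f(m) = -0.126246 < 0 → root in [1.940719, 2.001750]
Midpoint of [1.940719, 2.001750] = 1.971234

1.971234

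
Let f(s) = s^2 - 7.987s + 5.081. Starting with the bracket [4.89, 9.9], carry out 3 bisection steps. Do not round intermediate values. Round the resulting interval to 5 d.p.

[6.76875, 7.39500]

f(4.890000) = -10.063330, f(9.900000) = 24.019700 (opposite signs)
step 1: m = 7.395000, f(m) = 0.703160 > 0 → root in [4.890000, 7.395000]
step 2: m = 6.142500, f(m) = -6.248841 < 0 → root in [6.142500, 7.395000]
step 3: m = 6.768750, f(m) = -3.165030 < 0 → root in [6.768750, 7.395000]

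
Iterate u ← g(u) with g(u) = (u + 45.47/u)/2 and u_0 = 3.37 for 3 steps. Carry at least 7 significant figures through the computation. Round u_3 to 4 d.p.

6.7452

u_1 = g(3.370000) = 8.431291
u_2 = g(8.431291) = 6.912148
u_3 = g(6.912148) = 6.745211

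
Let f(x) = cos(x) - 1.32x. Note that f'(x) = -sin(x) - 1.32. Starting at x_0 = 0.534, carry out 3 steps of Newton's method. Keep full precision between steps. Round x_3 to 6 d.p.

0.617620

x_0 = 0.534000: f = 0.155898, f' = -1.828981 → x_1 = 0.534000 - (0.155898)/(-1.828981) = 0.619238
x_1 = 0.619238: f = -0.003073, f' = -1.900415 → x_2 = 0.619238 - (-0.003073)/(-1.900415) = 0.617621
x_2 = 0.617621: f = -0.000001, f' = -1.899097 → x_3 = 0.617621 - (-0.000001)/(-1.899097) = 0.617620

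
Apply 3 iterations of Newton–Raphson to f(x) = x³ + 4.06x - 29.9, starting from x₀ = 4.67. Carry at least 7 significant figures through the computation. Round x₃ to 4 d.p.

2.6752

Newton update: x ← x − f(x)/f'(x).
f'(x) = 3x² + 4.06
x_0 = 4.670000: f = 90.907763, f' = 69.486700 → x_1 = 4.670000 - (90.907763)/(69.486700) = 3.361724
x_1 = 3.361724: f = 21.740086, f' = 37.963570 → x_2 = 3.361724 - (21.740086)/(37.963570) = 2.789068
x_2 = 2.789068: f = 3.119492, f' = 27.396697 → x_3 = 2.789068 - (3.119492)/(27.396697) = 2.675204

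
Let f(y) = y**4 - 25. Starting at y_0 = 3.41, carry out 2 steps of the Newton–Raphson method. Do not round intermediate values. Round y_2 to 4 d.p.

2.3486

f'(y) = 4y**3
y_0 = 3.410000: f = 110.212710, f' = 158.607284 → y_1 = 3.410000 - (110.212710)/(158.607284) = 2.715122
y_1 = 2.715122: f = 29.344726, f' = 80.062297 → y_2 = 2.715122 - (29.344726)/(80.062297) = 2.348598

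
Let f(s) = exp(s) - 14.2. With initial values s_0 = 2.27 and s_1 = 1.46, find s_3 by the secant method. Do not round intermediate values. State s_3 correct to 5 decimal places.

f(s_0) = -4.520599, f(s_1) = -9.894040
s_2 = 1.460000 - (-9.894040)·(1.460000 - 2.270000)/(-9.894040 - (-4.520599)) = 2.951441; f(s_2) = 4.933513
s_3 = 2.951441 - (4.933513)·(2.951441 - 1.460000)/(4.933513 - (-9.894040)) = 2.455200; f(s_3) = -2.551237

2.45520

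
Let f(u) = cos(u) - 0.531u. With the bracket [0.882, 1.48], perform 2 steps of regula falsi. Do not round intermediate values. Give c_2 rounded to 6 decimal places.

f(0.882000) = 0.167266, f(1.480000) = -0.695208
step 1: c = 0.997975, f(c) = 0.012081 > 0 → new bracket [0.997975, 1.480000]
step 2: c = 1.006208, f(c) = 0.000772 > 0 → new bracket [1.006208, 1.480000]

1.006208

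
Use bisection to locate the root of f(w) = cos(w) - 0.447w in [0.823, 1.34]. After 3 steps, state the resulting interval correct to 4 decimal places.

[1.0169, 1.0815]

f(0.823000) = 0.312144, f(1.340000) = -0.370227 (opposite signs)
step 1: m = 1.081500, f(m) = -0.013426 < 0 → root in [0.823000, 1.081500]
step 2: m = 0.952250, f(m) = 0.154196 > 0 → root in [0.952250, 1.081500]
step 3: m = 1.016875, f(m) = 0.071483 > 0 → root in [1.016875, 1.081500]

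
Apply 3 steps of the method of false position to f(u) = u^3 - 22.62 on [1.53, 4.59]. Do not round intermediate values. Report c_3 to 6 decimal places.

f(1.530000) = -19.038423, f(4.590000) = 74.082579
step 1: c = 2.155612, f(c) = -12.603604 < 0 → new bracket [2.155612, 4.590000]
step 2: c = 2.509556, f(c) = -6.815145 < 0 → new bracket [2.509556, 4.590000]
step 3: c = 2.684821, f(c) = -3.267111 < 0 → new bracket [2.684821, 4.590000]

2.684821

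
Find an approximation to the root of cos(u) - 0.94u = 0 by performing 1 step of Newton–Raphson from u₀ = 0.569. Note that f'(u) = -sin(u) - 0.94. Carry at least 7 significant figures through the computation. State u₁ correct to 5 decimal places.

u_0 = 0.569000: f = 0.307580, f' = -1.478790 → u_1 = 0.569000 - (0.307580)/(-1.478790) = 0.776995

0.77699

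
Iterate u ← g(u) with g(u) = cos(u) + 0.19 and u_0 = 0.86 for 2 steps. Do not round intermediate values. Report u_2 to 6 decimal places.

u_1 = g(0.860000) = 0.842437
u_2 = g(0.842437) = 0.855646

0.855646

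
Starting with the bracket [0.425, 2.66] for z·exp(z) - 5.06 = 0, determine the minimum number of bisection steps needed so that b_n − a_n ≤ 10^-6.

Initial width b − a = 2.66 − 0.425 = 2.235000.
After n steps the width is (b−a)/2^n; need (b−a)/2^n ≤ 10^-6.
So n ≥ log₂(2.235000/10^-6) = log₂(2235000.0000) ≈ 21.0918.
Hence n = 22.

22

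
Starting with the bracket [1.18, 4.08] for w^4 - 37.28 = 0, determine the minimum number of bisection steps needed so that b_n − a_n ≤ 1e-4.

Initial width b − a = 4.08 − 1.18 = 2.900000.
After n steps the width is (b−a)/2^n; need (b−a)/2^n ≤ 1e-4.
So n ≥ log₂(2.900000/1e-4) = log₂(29000.0000) ≈ 14.8238.
Hence n = 15.

15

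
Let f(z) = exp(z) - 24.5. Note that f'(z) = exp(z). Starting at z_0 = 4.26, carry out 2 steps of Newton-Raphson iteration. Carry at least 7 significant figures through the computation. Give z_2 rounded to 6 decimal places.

Newton update: z ← z − f(z)/f'(z).
z_0 = 4.260000: f = 46.309983, f' = 70.809983 → z_1 = 4.260000 - (46.309983)/(70.809983) = 3.605996
z_1 = 3.605996: f = 12.318352, f' = 36.818352 → z_2 = 3.605996 - (12.318352)/(36.818352) = 3.271425

3.271425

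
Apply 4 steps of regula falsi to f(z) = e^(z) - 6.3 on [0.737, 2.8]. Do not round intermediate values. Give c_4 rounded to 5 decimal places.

f(0.737000) = -4.210343, f(2.800000) = 10.144647
step 1: c = 1.342081, f(c) = -2.472999 < 0 → new bracket [1.342081, 2.800000]
step 2: c = 1.627827, f(c) = -1.207206 < 0 → new bracket [1.627827, 2.800000]
step 3: c = 1.752481, f(c) = -0.531104 < 0 → new bracket [1.752481, 2.800000]
step 4: c = 1.804593, f(c) = -0.222500 < 0 → new bracket [1.804593, 2.800000]

1.80459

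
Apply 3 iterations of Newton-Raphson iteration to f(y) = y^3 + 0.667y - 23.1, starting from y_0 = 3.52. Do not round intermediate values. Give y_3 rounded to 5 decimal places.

2.76995

Newton update: y ← y − f(y)/f'(y).
f'(y) = 3y^2 + 0.667
y_0 = 3.520000: f = 22.862048, f' = 37.838200 → y_1 = 3.520000 - (22.862048)/(37.838200) = 2.915795
y_1 = 2.915795: f = 3.634505, f' = 26.172573 → y_2 = 2.915795 - (3.634505)/(26.172573) = 2.776928
y_2 = 2.776928: f = 0.166007, f' = 23.800980 → y_3 = 2.776928 - (0.166007)/(23.800980) = 2.769953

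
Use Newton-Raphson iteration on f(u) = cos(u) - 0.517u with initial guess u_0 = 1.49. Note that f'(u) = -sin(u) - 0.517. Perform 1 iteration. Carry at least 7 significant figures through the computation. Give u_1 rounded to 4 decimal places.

u_0 = 1.490000: f = -0.689622, f' = -1.513738 → u_1 = 1.490000 - (-0.689622)/(-1.513738) = 1.034425

1.0344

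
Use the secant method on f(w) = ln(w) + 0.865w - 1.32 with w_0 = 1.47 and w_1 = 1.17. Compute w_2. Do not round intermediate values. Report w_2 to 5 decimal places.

f(w_0) = 0.336812, f(w_1) = -0.150946
w_2 = 1.170000 - (-0.150946)·(1.170000 - 1.470000)/(-0.150946 - (0.336812)) = 1.262841; f(w_2) = 0.005721

1.26284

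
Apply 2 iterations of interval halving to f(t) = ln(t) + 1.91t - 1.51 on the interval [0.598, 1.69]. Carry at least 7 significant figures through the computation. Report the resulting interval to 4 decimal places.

[0.5980, 0.8710]

f(0.598000) = -0.881985, f(1.690000) = 2.242629 (opposite signs)
step 1: m = 1.144000, f(m) = 0.809571 > 0 → root in [0.598000, 1.144000]
step 2: m = 0.871000, f(m) = 0.015497 > 0 → root in [0.598000, 0.871000]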